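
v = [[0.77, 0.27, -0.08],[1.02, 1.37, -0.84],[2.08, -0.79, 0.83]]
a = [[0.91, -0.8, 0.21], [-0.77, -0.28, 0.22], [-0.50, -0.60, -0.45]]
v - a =[[-0.14, 1.07, -0.29], [1.79, 1.65, -1.06], [2.58, -0.19, 1.28]]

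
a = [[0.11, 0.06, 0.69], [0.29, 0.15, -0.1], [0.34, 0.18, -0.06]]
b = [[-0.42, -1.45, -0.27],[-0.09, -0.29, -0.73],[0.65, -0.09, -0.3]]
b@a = [[-0.56, -0.29, -0.13], [-0.34, -0.18, 0.01], [-0.06, -0.03, 0.48]]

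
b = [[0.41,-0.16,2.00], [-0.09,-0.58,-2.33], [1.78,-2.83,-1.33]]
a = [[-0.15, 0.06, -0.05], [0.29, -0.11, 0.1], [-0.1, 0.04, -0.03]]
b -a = [[0.56,-0.22,2.05], [-0.38,-0.47,-2.43], [1.88,-2.87,-1.3]]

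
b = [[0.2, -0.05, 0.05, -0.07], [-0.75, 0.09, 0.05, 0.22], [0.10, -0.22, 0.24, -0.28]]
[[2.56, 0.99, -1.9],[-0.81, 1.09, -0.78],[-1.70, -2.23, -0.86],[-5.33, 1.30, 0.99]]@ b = [[-0.42,0.38,-0.28,0.57], [-1.06,0.31,-0.17,0.51], [1.25,0.07,-0.40,-0.13], [-1.94,0.17,0.04,0.38]]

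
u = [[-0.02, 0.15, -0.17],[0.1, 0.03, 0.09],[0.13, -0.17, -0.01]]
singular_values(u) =[0.28, 0.15, 0.12]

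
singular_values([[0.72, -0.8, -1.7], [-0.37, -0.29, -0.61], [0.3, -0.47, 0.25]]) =[2.08, 0.72, 0.42]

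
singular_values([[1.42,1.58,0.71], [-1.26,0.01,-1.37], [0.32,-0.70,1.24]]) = [2.74, 1.74, 0.22]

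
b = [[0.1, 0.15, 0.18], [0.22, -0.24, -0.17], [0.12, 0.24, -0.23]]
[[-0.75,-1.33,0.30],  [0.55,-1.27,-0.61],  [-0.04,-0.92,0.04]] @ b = [[-0.33, 0.28, 0.02], [-0.30, 0.24, 0.46], [-0.2, 0.22, 0.14]]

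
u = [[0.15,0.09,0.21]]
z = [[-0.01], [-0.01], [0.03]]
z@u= [[-0.00, -0.00, -0.0], [-0.0, -0.00, -0.0], [0.00, 0.0, 0.01]]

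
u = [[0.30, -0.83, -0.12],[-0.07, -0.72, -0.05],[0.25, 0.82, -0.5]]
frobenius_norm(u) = 1.52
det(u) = 0.15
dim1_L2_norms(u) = [0.89, 0.73, 0.99]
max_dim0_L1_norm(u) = 2.37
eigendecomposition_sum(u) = [[0.32+0.00j,(-0.28-0j),(-0.03-0j)], [(-0.02-0j),0.02+0.00j,0j], [(0.07+0j),-0.06-0.00j,-0.01-0.00j]] + [[-0.01+0.01j, -0.28+0.01j, (-0.05-0.05j)],[-0.02+0.01j, (-0.37-0.17j), -0.03-0.10j],[(0.09+0.05j), (0.44+1.68j), -0.25+0.34j]] + [[-0.01-0.01j, (-0.28-0.01j), (-0.05+0.05j)], [(-0.02-0.01j), -0.37+0.17j, (-0.03+0.1j)], [0.09-0.05j, (0.44-1.68j), -0.25-0.34j]]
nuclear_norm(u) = 2.15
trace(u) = -0.92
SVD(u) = [[-0.57, 0.67, -0.47], [-0.51, 0.16, 0.85], [0.65, 0.72, 0.25]] @ diag([1.387693188838352, 0.5889154007828314, 0.1774436935268253]) @ [[0.02, 0.99, -0.16], [0.63, -0.14, -0.76], [-0.78, -0.09, -0.62]]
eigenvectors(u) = [[(0.97+0j), (-0.03+0.15j), -0.03-0.15j], [(-0.07+0j), -0.14+0.18j, -0.14-0.18j], [0.22+0.00j, (0.96+0j), 0.96-0.00j]]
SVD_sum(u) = [[-0.01, -0.78, 0.13],  [-0.01, -0.69, 0.12],  [0.02, 0.88, -0.15]] + [[0.25,-0.06,-0.3], [0.06,-0.01,-0.07], [0.27,-0.06,-0.32]] + [[0.06, 0.01, 0.05],[-0.12, -0.01, -0.09],[-0.03, -0.00, -0.03]]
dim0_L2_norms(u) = [0.4, 1.37, 0.52]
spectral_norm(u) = 1.39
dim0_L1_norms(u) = [0.62, 2.37, 0.67]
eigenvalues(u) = [(0.34+0j), (-0.63+0.19j), (-0.63-0.19j)]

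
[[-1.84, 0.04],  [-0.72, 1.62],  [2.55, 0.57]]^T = [[-1.84, -0.72, 2.55], [0.04, 1.62, 0.57]]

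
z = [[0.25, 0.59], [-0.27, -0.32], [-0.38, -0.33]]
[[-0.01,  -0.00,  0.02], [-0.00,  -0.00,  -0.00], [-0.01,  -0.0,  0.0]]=z @ [[0.04,0.02,-0.07], [-0.03,-0.01,0.07]]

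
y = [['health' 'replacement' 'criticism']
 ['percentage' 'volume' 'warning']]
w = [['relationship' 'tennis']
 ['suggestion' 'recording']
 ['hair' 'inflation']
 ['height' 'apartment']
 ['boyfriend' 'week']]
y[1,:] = ['percentage', 'volume', 'warning']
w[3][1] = 'apartment'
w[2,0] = 'hair'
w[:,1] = ['tennis', 'recording', 'inflation', 'apartment', 'week']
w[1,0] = 'suggestion'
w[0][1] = 'tennis'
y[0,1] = 'replacement'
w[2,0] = 'hair'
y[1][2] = 'warning'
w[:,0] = ['relationship', 'suggestion', 'hair', 'height', 'boyfriend']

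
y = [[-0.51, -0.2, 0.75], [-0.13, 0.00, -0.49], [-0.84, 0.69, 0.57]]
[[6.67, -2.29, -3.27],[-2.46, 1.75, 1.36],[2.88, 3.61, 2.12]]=y @ [[-2.93, -2.03, 0.11], [-4.18, 5.27, 5.53], [5.79, -3.03, -2.81]]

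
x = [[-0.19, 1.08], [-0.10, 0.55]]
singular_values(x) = [1.23, 0.0]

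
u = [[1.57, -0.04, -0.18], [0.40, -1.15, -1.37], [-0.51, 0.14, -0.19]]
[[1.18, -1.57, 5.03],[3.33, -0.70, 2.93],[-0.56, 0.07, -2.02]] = u @[[0.65, -0.89, 3.21], [-2.17, -1.11, -2.03], [-0.42, 1.18, 0.5]]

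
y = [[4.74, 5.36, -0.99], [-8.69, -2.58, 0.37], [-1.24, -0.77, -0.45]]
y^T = [[4.74, -8.69, -1.24],[5.36, -2.58, -0.77],[-0.99, 0.37, -0.45]]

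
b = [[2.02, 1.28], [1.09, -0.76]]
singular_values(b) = [2.46, 1.19]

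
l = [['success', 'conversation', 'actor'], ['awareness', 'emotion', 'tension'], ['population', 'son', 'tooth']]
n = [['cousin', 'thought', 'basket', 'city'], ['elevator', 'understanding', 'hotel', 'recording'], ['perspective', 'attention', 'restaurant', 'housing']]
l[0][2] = 'actor'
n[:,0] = ['cousin', 'elevator', 'perspective']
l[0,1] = 'conversation'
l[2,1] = 'son'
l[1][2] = 'tension'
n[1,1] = 'understanding'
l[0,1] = 'conversation'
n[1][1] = 'understanding'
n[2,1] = 'attention'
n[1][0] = 'elevator'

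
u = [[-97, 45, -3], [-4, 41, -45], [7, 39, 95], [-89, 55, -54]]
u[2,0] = 7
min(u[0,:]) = -97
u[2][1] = 39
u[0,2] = -3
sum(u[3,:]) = -88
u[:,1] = [45, 41, 39, 55]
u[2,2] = 95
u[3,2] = -54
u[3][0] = -89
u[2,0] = 7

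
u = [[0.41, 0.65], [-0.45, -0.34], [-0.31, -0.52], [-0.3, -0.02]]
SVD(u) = [[-0.67, -0.31], [0.48, -0.47], [0.53, 0.3], [0.18, -0.77]] @ diag([1.1326510533242165, 0.2875788438038222]) @ [[-0.63, -0.78], [0.78, -0.63]]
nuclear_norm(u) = 1.42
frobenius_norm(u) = 1.17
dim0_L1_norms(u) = [1.47, 1.53]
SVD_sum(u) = [[0.48,  0.59], [-0.34,  -0.43], [-0.38,  -0.47], [-0.13,  -0.16]] + [[-0.07, 0.06], [-0.11, 0.09], [0.07, -0.05], [-0.17, 0.14]]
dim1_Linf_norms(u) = [0.65, 0.45, 0.52, 0.3]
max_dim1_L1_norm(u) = 1.06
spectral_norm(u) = 1.13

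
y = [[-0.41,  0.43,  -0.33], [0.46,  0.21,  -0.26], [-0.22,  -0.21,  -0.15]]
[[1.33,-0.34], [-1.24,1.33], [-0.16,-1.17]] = y @ [[-2.58,2.42], [2.09,2.31], [1.91,1.04]]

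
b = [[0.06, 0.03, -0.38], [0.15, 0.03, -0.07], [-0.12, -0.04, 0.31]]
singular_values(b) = [0.52, 0.14, 0.0]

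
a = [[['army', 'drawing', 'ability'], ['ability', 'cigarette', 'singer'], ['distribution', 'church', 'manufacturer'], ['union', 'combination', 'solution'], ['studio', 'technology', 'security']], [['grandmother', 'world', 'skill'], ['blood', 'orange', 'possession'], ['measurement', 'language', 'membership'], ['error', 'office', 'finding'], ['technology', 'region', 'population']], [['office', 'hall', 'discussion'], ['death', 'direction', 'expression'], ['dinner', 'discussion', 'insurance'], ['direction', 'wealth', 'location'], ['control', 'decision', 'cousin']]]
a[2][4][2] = 'cousin'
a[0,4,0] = 'studio'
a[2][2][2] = 'insurance'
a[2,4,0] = 'control'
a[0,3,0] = 'union'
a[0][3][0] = 'union'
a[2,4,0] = 'control'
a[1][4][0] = 'technology'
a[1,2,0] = 'measurement'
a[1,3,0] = 'error'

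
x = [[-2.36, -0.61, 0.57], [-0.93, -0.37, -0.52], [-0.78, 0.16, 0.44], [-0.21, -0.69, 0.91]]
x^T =[[-2.36,  -0.93,  -0.78,  -0.21], [-0.61,  -0.37,  0.16,  -0.69], [0.57,  -0.52,  0.44,  0.91]]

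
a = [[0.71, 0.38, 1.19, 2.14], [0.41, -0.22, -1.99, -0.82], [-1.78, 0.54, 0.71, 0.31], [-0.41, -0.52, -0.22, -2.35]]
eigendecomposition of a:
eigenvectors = [[-0.46+0.00j, (-0.32+0.15j), (-0.32-0.15j), -0.25+0.00j], [(0.03+0j), 0.71+0.00j, 0.71-0.00j, -0.94+0.00j], [-0.39+0.00j, (-0.27-0.55j), (-0.27+0.55j), (-0.01+0j)], [(0.8+0j), (-0.04+0.04j), -0.04-0.04j, 0.24+0.00j]]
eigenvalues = [(-2.03+0j), (0.4+1.58j), (0.4-1.58j), (0.08+0j)]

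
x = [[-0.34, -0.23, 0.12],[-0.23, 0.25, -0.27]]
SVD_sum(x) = [[-0.02, -0.21, 0.18], [0.02, 0.27, -0.22]] + [[-0.32, -0.02, -0.06], [-0.25, -0.02, -0.05]]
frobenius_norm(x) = 0.61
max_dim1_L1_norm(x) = 0.75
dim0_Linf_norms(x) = [0.34, 0.25, 0.27]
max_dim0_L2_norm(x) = 0.41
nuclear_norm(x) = 0.86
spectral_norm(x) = 0.44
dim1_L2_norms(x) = [0.43, 0.43]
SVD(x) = [[-0.62, 0.78], [0.78, 0.62]] @ diag([0.44453064872707454, 0.41664433554566216]) @ [[0.07, 0.76, -0.64], [-0.98, -0.06, -0.18]]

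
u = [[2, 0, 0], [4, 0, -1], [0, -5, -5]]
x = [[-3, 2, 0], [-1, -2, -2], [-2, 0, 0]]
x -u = [[-5, 2, 0], [-5, -2, -1], [-2, 5, 5]]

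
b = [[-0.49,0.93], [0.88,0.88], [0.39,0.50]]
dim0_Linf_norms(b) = [0.88, 0.93]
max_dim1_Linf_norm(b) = 0.93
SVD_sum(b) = [[0.28, 0.53], [0.55, 1.05], [0.29, 0.55]] + [[-0.77, 0.40], [0.33, -0.17], [0.1, -0.05]]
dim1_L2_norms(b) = [1.05, 1.24, 0.63]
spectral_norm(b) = 1.47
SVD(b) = [[-0.41, 0.91], [-0.81, -0.4], [-0.42, -0.12]] @ diag([1.4683363752021765, 0.9486244194928432]) @ [[-0.46,  -0.89], [-0.89,  0.46]]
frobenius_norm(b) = 1.75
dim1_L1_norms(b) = [1.42, 1.76, 0.89]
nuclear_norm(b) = 2.42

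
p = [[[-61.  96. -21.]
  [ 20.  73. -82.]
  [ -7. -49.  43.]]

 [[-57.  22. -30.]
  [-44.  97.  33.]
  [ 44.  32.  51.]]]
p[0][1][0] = 20.0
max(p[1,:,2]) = 51.0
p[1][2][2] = 51.0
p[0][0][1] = 96.0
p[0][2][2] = 43.0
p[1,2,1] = 32.0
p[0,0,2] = -21.0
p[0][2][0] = -7.0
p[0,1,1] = 73.0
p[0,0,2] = -21.0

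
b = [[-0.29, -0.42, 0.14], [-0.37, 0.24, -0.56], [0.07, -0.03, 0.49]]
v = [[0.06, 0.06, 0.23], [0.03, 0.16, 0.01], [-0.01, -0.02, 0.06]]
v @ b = [[-0.02, -0.02, 0.09],[-0.07, 0.03, -0.08],[0.01, -0.00, 0.04]]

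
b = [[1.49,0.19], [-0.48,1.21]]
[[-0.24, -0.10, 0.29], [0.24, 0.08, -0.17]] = b @ [[-0.18, -0.07, 0.20], [0.13, 0.04, -0.06]]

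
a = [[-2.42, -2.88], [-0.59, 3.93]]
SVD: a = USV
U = [[-0.68, 0.74], [0.74, 0.68]]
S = [4.99, 2.25]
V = [[0.24, 0.97], [-0.97, 0.24]]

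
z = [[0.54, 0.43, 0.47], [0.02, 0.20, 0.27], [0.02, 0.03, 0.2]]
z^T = [[0.54, 0.02, 0.02], [0.43, 0.20, 0.03], [0.47, 0.27, 0.2]]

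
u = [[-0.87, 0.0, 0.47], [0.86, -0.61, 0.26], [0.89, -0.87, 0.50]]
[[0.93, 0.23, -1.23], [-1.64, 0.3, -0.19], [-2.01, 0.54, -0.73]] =u @ [[-0.73, -0.59, 1.22], [1.92, -1.58, 1.88], [0.62, -0.61, -0.36]]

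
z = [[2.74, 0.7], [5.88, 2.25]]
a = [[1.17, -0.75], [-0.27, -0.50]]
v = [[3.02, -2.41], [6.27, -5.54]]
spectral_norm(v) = 9.21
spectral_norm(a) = 1.39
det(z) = 2.05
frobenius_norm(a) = 1.50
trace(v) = -2.52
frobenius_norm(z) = 6.90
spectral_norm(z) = 6.90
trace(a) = 0.67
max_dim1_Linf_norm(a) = 1.17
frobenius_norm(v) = 9.22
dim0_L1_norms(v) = [9.29, 7.95]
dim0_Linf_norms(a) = [1.17, 0.75]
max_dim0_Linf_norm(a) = 1.17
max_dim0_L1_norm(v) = 9.29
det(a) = -0.79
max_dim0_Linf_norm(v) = 6.27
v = z @ a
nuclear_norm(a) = 1.96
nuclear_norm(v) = 9.39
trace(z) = 4.99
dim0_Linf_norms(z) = [5.88, 2.25]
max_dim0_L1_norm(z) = 8.62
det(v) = -1.62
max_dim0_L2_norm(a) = 1.2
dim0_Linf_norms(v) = [6.27, 5.54]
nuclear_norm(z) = 7.19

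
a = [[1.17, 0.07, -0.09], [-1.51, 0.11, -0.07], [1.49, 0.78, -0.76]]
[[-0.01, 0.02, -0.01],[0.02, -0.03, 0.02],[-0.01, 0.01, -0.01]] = a@[[-0.01, 0.02, -0.01], [0.02, -0.01, 0.01], [0.02, 0.01, 0.00]]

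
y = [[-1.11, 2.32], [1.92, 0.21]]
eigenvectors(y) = [[-0.83,-0.63], [0.56,-0.78]]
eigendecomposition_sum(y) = [[-1.73, 1.40], [1.16, -0.93]] + [[0.62, 0.92], [0.76, 1.14]]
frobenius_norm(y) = 3.22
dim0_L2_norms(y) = [2.22, 2.33]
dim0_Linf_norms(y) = [1.92, 2.32]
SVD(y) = [[-0.91,0.41], [0.41,0.91]] @ diag([2.712803221207257, 1.7279174410276466]) @ [[0.66, -0.75], [0.75, 0.66]]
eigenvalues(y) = [-2.66, 1.76]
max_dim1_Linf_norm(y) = 2.32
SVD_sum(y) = [[-1.64, 1.85], [0.74, -0.84]] + [[0.53,0.47], [1.18,1.05]]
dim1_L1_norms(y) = [3.43, 2.13]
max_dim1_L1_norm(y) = 3.43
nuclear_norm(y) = 4.44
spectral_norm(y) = 2.71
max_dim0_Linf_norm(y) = 2.32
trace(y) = -0.90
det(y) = -4.69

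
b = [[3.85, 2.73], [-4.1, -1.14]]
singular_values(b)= [6.26, 1.09]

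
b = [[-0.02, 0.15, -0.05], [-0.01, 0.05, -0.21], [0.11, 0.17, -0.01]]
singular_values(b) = [0.27, 0.19, 0.08]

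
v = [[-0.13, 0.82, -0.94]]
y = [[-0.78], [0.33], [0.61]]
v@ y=[[-0.20]]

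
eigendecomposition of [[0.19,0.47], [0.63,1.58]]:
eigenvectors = [[-0.93, -0.29], [0.37, -0.96]]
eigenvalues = [0.0, 1.77]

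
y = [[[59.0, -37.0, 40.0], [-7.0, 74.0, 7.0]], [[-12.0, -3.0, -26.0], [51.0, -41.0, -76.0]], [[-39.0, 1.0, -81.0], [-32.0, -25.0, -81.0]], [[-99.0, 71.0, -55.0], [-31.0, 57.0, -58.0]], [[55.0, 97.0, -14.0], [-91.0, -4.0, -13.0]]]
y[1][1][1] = -41.0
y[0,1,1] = 74.0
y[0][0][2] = 40.0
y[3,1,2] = -58.0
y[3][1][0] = -31.0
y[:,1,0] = [-7.0, 51.0, -32.0, -31.0, -91.0]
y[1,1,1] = -41.0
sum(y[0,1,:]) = 74.0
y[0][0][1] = -37.0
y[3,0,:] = [-99.0, 71.0, -55.0]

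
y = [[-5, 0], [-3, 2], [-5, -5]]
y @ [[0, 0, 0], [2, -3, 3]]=[[0, 0, 0], [4, -6, 6], [-10, 15, -15]]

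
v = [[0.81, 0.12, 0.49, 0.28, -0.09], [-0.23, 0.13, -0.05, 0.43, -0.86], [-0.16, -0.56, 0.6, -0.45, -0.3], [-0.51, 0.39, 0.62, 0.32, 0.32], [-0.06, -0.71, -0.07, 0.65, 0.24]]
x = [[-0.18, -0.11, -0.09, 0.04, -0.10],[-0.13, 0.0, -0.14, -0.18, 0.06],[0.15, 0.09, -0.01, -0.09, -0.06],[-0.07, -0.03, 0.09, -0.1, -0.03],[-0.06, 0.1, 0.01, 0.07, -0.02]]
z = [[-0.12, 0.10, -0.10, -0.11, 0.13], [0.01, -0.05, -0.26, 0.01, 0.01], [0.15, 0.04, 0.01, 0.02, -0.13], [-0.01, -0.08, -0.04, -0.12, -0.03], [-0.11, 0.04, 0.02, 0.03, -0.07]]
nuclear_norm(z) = 0.97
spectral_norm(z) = 0.32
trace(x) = -0.31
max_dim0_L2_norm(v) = 1.0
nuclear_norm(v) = 4.99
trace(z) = -0.35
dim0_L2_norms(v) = [1.0, 1.0, 1.0, 1.0, 1.0]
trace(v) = 2.10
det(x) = 0.00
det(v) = -0.99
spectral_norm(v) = 1.00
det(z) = -0.00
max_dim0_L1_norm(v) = 2.13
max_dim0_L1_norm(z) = 0.43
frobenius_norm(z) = 0.47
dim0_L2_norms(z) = [0.22, 0.15, 0.28, 0.17, 0.2]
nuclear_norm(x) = 0.98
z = x @ v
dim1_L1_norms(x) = [0.52, 0.51, 0.4, 0.32, 0.26]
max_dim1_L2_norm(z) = 0.27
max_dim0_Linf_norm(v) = 0.86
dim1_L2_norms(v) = [1.0, 1.0, 1.0, 1.0, 1.0]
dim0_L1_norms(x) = [0.59, 0.33, 0.34, 0.48, 0.27]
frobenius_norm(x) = 0.47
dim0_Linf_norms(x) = [0.18, 0.11, 0.14, 0.18, 0.1]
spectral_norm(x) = 0.33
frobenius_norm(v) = 2.23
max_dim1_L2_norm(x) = 0.27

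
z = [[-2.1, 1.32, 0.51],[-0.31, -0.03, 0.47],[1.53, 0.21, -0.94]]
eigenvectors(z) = [[0.59, -0.07, 0.46], [0.25, -0.40, 0.57], [-0.76, 0.91, 0.68]]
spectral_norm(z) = 2.96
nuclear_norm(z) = 4.27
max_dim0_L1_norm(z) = 3.94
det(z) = 0.70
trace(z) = -3.07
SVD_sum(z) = [[-2.17,0.81,0.83], [-0.37,0.14,0.14], [1.41,-0.53,-0.54]] + [[0.06, 0.5, -0.33],[-0.03, -0.26, 0.17],[0.09, 0.71, -0.46]] + [[0.0, 0.00, 0.01], [0.10, 0.09, 0.16], [0.03, 0.03, 0.05]]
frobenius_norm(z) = 3.16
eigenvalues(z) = [-2.2, -1.15, 0.28]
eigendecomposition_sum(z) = [[-2.23, 1.31, 0.41],[-0.94, 0.55, 0.17],[2.86, -1.69, -0.53]] + [[0.10, -0.13, 0.04], [0.6, -0.75, 0.22], [-1.36, 1.70, -0.50]] + [[0.02, 0.13, 0.06], [0.03, 0.17, 0.08], [0.03, 0.20, 0.09]]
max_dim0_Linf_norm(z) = 2.1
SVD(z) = [[-0.83, -0.56, -0.04], [-0.14, 0.29, -0.95], [0.54, -0.78, -0.32]] @ diag([2.9622214718913207, 1.0846158531401806, 0.21875192018132822]) @ [[0.88, -0.33, -0.34], [-0.11, -0.84, 0.54], [-0.46, -0.44, -0.77]]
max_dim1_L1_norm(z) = 3.93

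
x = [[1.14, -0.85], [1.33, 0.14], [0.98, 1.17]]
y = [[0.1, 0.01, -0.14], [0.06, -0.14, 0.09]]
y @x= [[-0.01, -0.25], [-0.03, 0.03]]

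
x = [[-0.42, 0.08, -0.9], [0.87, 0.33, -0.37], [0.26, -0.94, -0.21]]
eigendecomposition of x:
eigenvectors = [[0.66+0.00j, 0.66-0.00j, -0.37+0.00j],  [(-0.22-0.39j), -0.22+0.39j, (-0.77+0j)],  [(0.15-0.59j), (0.15+0.59j), 0.52+0.00j]]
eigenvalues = [(-0.65+0.76j), (-0.65-0.76j), (1+0j)]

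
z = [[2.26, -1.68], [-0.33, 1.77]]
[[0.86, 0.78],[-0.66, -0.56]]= z @ [[0.12, 0.13], [-0.35, -0.29]]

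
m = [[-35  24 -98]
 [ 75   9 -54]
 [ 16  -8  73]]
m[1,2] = -54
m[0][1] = 24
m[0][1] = 24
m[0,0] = -35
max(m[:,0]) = 75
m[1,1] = 9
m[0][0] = -35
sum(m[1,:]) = 30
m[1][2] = -54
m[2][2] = 73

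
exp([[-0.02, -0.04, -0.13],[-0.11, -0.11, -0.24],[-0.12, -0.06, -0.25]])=[[0.99, -0.03, -0.11],[-0.09, 0.9, -0.2],[-0.1, -0.05, 0.79]]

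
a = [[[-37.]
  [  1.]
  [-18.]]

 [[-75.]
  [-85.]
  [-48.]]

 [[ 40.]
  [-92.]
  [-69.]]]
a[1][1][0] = -85.0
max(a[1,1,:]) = -85.0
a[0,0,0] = -37.0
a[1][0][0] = -75.0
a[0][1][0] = 1.0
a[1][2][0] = -48.0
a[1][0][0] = -75.0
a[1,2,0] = -48.0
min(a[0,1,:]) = 1.0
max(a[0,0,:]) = -37.0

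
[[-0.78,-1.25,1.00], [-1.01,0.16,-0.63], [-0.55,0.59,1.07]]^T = [[-0.78, -1.01, -0.55], [-1.25, 0.16, 0.59], [1.0, -0.63, 1.07]]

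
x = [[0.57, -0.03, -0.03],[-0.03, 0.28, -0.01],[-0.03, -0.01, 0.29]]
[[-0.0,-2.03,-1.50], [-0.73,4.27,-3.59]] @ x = [[0.11, -0.55, -0.41],[-0.44, 1.25, -1.06]]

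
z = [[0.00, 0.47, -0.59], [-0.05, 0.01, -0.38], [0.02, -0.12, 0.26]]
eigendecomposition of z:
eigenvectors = [[0.93, 0.99, -0.91], [0.22, -0.06, 0.36], [-0.28, -0.12, 0.19]]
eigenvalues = [0.29, 0.05, -0.06]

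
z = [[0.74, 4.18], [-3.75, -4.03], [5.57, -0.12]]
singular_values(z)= [7.63, 4.6]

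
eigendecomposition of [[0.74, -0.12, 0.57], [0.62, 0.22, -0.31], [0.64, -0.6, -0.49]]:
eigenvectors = [[(0.27+0j), -0.55-0.37j, (-0.55+0.37j)],[(-0.38+0j), -0.72+0.00j, (-0.72-0j)],[-0.88+0.00j, (0.03-0.2j), (0.03+0.2j)]]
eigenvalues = [(-0.94+0j), (0.71+0.23j), (0.71-0.23j)]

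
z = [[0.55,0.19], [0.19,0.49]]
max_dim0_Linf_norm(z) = 0.55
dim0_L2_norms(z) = [0.58, 0.53]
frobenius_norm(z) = 0.78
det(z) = 0.23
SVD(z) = [[-0.76, -0.65], [-0.65, 0.76]] @ diag([0.7123538406167135, 0.32764615938328656]) @ [[-0.76, -0.65], [-0.65, 0.76]]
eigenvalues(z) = [0.71, 0.33]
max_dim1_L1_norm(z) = 0.74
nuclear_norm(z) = 1.04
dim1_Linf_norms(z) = [0.55, 0.49]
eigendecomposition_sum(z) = [[0.41, 0.35],[0.35, 0.3]] + [[0.14, -0.16], [-0.16, 0.19]]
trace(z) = 1.04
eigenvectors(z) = [[0.76,  -0.65], [0.65,  0.76]]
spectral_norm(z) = 0.71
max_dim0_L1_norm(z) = 0.74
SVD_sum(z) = [[0.41, 0.35],[0.35, 0.30]] + [[0.14, -0.16], [-0.16, 0.19]]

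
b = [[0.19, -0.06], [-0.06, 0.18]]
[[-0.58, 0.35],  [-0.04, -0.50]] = b @ [[-3.48, 1.10],[-1.37, -2.42]]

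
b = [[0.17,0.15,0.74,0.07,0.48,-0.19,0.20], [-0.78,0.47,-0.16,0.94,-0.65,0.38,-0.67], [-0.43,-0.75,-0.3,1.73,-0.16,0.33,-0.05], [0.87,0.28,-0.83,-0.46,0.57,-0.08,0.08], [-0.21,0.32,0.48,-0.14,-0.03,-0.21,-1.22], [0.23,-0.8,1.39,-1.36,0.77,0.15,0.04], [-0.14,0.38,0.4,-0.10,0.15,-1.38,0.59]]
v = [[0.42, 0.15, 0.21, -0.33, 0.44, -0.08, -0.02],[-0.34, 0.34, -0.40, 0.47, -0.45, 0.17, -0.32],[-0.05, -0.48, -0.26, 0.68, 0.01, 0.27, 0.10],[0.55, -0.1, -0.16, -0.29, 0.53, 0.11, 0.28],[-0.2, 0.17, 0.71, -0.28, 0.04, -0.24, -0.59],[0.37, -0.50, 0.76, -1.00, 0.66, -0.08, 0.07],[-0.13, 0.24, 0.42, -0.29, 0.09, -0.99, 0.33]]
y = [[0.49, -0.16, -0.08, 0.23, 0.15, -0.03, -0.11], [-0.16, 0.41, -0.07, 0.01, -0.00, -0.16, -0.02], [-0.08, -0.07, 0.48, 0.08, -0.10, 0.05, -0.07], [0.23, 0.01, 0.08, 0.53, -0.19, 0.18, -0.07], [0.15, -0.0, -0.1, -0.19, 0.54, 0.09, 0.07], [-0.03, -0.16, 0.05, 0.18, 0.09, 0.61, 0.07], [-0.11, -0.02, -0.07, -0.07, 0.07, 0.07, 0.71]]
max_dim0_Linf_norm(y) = 0.71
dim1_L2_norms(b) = [0.95, 1.66, 1.99, 1.44, 1.39, 2.26, 1.62]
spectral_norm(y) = 0.91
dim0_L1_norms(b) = [2.83, 3.15, 4.3, 4.8, 2.81, 2.72, 2.85]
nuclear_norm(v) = 5.66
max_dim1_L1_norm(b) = 4.74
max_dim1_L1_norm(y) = 1.29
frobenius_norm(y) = 1.62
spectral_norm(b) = 3.05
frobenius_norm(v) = 2.84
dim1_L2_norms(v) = [0.74, 0.97, 0.92, 0.89, 1.03, 1.55, 1.2]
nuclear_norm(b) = 9.79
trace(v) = 0.50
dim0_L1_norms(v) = [2.06, 1.98, 2.92, 3.34, 2.22, 1.94, 1.71]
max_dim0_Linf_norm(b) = 1.73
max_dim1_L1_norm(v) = 3.44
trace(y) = 3.77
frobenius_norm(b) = 4.40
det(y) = 0.00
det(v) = 0.00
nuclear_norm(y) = 3.77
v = y @ b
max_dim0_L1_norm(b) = 4.8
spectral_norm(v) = 2.15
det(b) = 1.10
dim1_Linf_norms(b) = [0.74, 0.94, 1.73, 0.87, 1.22, 1.39, 1.38]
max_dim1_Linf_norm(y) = 0.71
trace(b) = 0.59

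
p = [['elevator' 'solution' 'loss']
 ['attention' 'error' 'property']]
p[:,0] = ['elevator', 'attention']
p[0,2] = 'loss'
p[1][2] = 'property'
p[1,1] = 'error'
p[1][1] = 'error'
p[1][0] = 'attention'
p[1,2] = 'property'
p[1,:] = ['attention', 'error', 'property']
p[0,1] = 'solution'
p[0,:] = ['elevator', 'solution', 'loss']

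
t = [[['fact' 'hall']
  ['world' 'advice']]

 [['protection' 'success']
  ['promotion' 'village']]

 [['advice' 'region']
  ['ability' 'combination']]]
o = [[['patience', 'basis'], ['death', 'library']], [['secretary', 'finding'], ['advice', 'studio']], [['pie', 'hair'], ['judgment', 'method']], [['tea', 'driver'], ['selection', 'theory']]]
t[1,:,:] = [['protection', 'success'], ['promotion', 'village']]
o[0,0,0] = 'patience'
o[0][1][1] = 'library'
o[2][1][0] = 'judgment'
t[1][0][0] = 'protection'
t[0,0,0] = 'fact'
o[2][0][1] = 'hair'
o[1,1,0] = 'advice'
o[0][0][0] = 'patience'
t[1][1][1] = 'village'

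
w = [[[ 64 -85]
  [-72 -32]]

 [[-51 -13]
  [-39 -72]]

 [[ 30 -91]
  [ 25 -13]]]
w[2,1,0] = 25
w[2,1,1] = -13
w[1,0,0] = -51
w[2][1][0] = 25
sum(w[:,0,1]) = -189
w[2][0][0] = 30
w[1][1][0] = -39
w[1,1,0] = -39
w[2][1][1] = -13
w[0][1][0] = -72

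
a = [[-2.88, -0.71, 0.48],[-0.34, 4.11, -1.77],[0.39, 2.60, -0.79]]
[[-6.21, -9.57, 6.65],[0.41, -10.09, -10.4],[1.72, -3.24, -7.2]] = a @ [[2.12, 3.98, -1.59], [0.50, -1.17, -2.21], [0.52, 2.22, 1.05]]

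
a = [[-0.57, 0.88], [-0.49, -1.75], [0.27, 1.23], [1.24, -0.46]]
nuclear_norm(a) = 3.83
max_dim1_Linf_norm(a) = 1.75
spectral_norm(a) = 2.36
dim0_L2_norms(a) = [1.47, 2.36]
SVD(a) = [[0.36, 0.41], [-0.75, 0.29], [0.53, -0.15], [-0.18, -0.85]] @ diag([2.3591268723346186, 1.4735740226499252]) @ [[0.03, 1.0], [-1.0, 0.03]]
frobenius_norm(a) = 2.78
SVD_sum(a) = [[0.03,0.86], [-0.06,-1.76], [0.04,1.24], [-0.01,-0.42]] + [[-0.60, 0.02], [-0.43, 0.01], [0.23, -0.01], [1.25, -0.04]]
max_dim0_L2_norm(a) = 2.36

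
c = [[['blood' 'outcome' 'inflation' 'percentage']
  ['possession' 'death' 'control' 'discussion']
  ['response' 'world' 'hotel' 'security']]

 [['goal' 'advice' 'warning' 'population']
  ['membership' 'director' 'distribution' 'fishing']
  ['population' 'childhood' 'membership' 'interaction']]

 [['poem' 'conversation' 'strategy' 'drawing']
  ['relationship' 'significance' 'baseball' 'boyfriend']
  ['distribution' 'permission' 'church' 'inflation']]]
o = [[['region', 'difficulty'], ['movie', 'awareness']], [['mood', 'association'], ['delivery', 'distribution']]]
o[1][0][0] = 'mood'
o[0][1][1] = 'awareness'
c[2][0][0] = 'poem'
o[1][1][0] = 'delivery'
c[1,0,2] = 'warning'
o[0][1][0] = 'movie'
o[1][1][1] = 'distribution'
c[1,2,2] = 'membership'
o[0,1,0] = 'movie'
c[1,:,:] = [['goal', 'advice', 'warning', 'population'], ['membership', 'director', 'distribution', 'fishing'], ['population', 'childhood', 'membership', 'interaction']]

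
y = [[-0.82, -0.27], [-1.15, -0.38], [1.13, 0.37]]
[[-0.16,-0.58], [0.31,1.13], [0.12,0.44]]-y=[[0.66, -0.31],  [1.46, 1.51],  [-1.01, 0.07]]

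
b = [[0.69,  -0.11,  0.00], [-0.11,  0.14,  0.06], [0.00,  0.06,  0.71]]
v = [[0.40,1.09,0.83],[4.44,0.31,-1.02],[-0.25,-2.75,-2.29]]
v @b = [[0.16, 0.16, 0.65], [3.03, -0.51, -0.71], [0.13, -0.49, -1.79]]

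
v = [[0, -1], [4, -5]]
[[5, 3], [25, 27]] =v@[[0, 3], [-5, -3]]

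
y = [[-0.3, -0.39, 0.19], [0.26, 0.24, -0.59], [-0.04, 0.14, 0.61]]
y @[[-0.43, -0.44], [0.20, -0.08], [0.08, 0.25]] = [[0.07, 0.21],[-0.11, -0.28],[0.09, 0.16]]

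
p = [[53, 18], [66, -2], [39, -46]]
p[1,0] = 66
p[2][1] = -46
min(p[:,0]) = 39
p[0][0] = 53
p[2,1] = -46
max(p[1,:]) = 66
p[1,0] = 66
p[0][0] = 53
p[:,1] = [18, -2, -46]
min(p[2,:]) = -46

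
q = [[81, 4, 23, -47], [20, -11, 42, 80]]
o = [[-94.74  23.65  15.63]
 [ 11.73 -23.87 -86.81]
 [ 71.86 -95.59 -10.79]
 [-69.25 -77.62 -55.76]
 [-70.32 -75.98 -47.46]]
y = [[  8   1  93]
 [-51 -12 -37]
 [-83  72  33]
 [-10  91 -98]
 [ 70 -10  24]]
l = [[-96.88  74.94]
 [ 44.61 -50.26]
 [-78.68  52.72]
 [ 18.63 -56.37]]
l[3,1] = -56.37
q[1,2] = 42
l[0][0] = -96.88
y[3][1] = 91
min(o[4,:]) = -75.98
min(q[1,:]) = -11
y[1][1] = -12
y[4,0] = 70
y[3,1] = 91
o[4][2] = -47.46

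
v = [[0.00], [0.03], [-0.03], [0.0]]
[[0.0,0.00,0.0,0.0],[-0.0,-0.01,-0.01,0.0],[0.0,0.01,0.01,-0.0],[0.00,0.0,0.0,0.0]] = v @ [[-0.07,-0.36,-0.26,0.01]]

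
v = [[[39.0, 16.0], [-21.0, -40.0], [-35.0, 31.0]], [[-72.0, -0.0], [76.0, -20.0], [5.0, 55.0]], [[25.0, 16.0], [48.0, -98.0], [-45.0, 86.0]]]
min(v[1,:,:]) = -72.0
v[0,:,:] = [[39.0, 16.0], [-21.0, -40.0], [-35.0, 31.0]]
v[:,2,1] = [31.0, 55.0, 86.0]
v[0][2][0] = -35.0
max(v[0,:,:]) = 39.0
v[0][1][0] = -21.0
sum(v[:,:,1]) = 46.0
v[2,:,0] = [25.0, 48.0, -45.0]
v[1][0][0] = -72.0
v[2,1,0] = 48.0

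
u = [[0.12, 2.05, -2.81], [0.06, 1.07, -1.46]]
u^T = [[0.12, 0.06],[2.05, 1.07],[-2.81, -1.46]]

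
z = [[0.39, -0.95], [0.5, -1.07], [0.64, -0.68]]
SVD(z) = [[-0.57, -0.43], [-0.65, -0.29], [-0.50, 0.86]] @ diag([1.8021334315013047, 0.27168933557527275]) @ [[-0.48, 0.88], [0.88, 0.48]]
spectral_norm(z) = 1.80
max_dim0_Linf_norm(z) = 1.07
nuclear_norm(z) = 2.07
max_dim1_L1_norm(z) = 1.57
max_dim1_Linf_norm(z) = 1.07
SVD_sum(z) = [[0.49, -0.89],[0.57, -1.03],[0.44, -0.79]] + [[-0.10, -0.06], [-0.07, -0.04], [0.20, 0.11]]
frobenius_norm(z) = 1.82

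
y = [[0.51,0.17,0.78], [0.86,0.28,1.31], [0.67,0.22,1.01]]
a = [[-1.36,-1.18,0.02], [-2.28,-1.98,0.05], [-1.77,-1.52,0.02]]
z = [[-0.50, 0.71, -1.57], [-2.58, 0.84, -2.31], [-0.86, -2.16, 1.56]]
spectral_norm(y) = 2.22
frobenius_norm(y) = 2.22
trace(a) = -3.32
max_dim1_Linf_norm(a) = 2.28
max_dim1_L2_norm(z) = 3.56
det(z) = -3.78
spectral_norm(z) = 4.16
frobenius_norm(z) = 4.87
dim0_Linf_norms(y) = [0.86, 0.28, 1.31]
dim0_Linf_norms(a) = [2.28, 1.98, 0.05]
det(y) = 0.00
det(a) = 0.00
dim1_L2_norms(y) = [0.95, 1.59, 1.23]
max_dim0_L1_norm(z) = 5.44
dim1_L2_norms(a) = [1.8, 3.02, 2.33]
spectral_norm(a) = 4.22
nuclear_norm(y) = 2.23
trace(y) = 1.80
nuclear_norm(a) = 4.24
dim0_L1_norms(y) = [2.04, 0.67, 3.1]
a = y @ z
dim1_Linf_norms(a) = [1.36, 2.28, 1.77]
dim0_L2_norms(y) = [1.2, 0.39, 1.83]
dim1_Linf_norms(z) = [1.57, 2.58, 2.16]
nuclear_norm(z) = 7.03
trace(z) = 1.90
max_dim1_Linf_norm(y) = 1.31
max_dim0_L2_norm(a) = 3.19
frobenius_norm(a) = 4.22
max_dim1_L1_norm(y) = 2.45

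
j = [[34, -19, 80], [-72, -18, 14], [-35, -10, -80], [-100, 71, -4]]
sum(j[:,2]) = 10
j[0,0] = 34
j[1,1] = -18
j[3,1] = 71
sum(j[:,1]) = 24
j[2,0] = -35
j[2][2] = -80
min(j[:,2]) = -80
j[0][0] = 34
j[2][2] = -80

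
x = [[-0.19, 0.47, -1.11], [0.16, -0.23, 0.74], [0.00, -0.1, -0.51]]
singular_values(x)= [1.52, 0.28, 0.05]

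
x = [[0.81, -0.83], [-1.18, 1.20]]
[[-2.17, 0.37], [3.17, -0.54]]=x@ [[-4.08,0.69],  [-1.37,0.23]]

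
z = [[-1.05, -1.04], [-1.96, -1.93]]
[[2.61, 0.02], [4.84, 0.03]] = z@[[0.11, 0.92], [-2.62, -0.95]]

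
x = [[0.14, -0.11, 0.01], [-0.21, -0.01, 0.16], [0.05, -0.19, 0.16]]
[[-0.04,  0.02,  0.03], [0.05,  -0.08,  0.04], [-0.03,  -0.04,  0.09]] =x@[[-0.28, 0.24, 0.04],[0.04, 0.09, -0.24],[-0.08, -0.19, 0.26]]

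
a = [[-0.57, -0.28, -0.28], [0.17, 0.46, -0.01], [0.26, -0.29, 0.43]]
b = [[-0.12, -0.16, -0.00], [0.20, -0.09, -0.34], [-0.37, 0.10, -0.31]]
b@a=[[0.04, -0.04, 0.04], [-0.22, 0.00, -0.20], [0.15, 0.24, -0.03]]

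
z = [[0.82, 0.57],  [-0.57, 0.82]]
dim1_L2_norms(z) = [1.0, 1.0]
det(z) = 1.00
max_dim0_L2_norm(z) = 1.0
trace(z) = 1.64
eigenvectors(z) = [[(0.71+0j), (0.71-0j)],[0.71j, 0.00-0.71j]]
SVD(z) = [[-0.82, 0.57], [0.57, 0.82]] @ diag([0.9986490875177325, 0.9986490875177325]) @ [[-1.00, -0.00], [0.0, 1.00]]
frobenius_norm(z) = 1.41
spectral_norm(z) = 1.00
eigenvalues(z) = [(0.82+0.57j), (0.82-0.57j)]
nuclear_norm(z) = 2.00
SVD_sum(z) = [[0.82, 0.00],[-0.57, 0.00]] + [[0.0, 0.57], [0.00, 0.82]]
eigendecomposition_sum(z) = [[0.41+0.28j,(0.28-0.41j)],[(-0.28+0.41j),0.41+0.28j]] + [[0.41-0.28j,0.28+0.41j], [(-0.28-0.41j),(0.41-0.28j)]]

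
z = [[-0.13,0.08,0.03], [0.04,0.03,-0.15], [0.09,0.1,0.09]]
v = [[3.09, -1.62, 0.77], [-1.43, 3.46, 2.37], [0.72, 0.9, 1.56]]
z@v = [[-0.49, 0.51, 0.14], [-0.03, -0.1, -0.13], [0.20, 0.28, 0.45]]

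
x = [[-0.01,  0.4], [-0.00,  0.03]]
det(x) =-0.000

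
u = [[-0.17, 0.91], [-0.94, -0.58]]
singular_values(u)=[1.2, 0.79]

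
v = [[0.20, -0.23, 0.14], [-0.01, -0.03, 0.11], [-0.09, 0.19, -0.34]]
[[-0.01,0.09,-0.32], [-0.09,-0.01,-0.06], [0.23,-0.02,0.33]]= v @ [[0.62, -0.31, -0.72], [0.09, -0.88, 0.46], [-0.78, -0.35, -0.52]]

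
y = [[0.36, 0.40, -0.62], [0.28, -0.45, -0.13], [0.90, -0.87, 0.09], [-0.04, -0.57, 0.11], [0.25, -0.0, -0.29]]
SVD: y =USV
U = [[0.1,-0.85,0.19], [-0.36,-0.09,0.49], [-0.87,-0.14,-0.45], [-0.31,0.34,0.68], [-0.09,-0.37,0.23]]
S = [1.43, 0.95, 0.31]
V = [[-0.6,0.80,-0.07], [-0.6,-0.39,0.7], [-0.53,-0.47,-0.71]]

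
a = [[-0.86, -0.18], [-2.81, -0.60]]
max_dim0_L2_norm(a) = 2.94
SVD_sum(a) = [[-0.86, -0.18],  [-2.81, -0.60]] + [[-0.0, 0.0], [0.0, -0.0]]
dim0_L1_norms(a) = [3.67, 0.78]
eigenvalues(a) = [-1.45, -0.01]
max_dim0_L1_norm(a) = 3.67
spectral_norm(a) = 3.00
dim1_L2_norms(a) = [0.88, 2.87]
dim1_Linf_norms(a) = [0.86, 2.81]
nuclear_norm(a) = 3.01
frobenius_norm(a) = 3.00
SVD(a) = [[-0.29, -0.96], [-0.96, 0.29]] @ diag([3.0046777657455785, 0.0033947067856271965]) @ [[0.98, 0.21], [0.21, -0.98]]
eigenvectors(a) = [[-0.29, 0.21],[-0.96, -0.98]]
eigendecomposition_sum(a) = [[-0.86, -0.18], [-2.82, -0.60]] + [[-0.0, 0.0], [0.01, -0.00]]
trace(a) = -1.46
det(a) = 0.01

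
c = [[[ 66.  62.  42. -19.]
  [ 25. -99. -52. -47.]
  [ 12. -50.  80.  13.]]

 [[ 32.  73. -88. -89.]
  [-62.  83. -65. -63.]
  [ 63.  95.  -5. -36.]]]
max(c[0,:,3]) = 13.0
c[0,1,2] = -52.0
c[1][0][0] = 32.0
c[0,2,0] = 12.0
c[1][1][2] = -65.0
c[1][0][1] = 73.0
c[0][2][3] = 13.0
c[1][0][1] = 73.0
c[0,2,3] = 13.0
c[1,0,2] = -88.0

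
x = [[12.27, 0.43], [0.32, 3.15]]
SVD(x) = [[-1.0, -0.04], [-0.04, 1.0]] @ diag([12.285589597011283, 3.134802745597902]) @ [[-1.00, -0.04], [-0.04, 1.0]]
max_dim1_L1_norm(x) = 12.7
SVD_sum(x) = [[12.26,0.55], [0.46,0.02]] + [[0.01, -0.12], [-0.14, 3.13]]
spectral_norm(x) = 12.29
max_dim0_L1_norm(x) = 12.59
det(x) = 38.51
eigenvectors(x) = [[1.0, -0.05],[0.04, 1.0]]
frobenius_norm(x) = 12.68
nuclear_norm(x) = 15.42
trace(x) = 15.42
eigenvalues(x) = [12.29, 3.13]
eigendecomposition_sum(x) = [[12.26, 0.58], [0.43, 0.02]] + [[0.01, -0.15], [-0.11, 3.13]]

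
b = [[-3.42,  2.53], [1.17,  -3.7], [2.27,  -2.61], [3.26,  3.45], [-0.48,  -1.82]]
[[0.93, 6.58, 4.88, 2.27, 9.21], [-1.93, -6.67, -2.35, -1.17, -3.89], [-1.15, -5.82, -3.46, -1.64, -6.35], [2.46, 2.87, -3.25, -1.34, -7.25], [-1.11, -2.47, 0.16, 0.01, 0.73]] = b@ [[0.15, -0.77, -1.25, -0.56, -2.50], [0.57, 1.56, 0.24, 0.14, 0.26]]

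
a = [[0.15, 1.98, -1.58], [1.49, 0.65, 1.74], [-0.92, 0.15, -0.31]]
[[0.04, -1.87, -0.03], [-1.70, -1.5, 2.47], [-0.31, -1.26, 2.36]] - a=[[-0.11,-3.85,1.55], [-3.19,-2.15,0.73], [0.61,-1.41,2.67]]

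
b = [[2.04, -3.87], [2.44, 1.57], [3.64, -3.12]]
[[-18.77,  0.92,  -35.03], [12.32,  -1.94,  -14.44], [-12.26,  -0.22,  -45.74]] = b @[[1.44, -0.48, -8.77], [5.61, -0.49, 4.43]]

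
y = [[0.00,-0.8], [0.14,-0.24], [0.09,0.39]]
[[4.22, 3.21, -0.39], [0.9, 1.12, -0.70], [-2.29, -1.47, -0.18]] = y@ [[-2.58,1.09,-4.16], [-5.27,-4.01,0.49]]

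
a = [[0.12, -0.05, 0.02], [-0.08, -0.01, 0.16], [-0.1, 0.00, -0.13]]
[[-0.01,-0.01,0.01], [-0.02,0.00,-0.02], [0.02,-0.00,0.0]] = a @ [[0.00, -0.02, 0.08], [0.06, 0.16, -0.05], [-0.15, 0.02, -0.07]]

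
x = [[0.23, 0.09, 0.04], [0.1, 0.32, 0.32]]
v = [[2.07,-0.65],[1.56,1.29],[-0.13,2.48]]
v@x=[[0.41,-0.02,-0.13], [0.49,0.55,0.48], [0.22,0.78,0.79]]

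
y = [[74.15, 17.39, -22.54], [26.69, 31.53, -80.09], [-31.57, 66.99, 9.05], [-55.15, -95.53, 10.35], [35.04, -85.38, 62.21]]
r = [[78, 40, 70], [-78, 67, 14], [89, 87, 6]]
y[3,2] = 10.35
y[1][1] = 31.53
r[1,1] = 67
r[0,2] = 70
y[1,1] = 31.53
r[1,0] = -78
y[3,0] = -55.15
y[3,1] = -95.53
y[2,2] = 9.05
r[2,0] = 89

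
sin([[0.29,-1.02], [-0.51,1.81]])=[[0.12, -0.42], [-0.21, 0.75]]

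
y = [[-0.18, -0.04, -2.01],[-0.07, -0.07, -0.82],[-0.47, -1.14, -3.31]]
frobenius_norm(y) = 4.15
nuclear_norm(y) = 4.69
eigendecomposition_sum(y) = [[-0.25, -0.56, -1.85], [-0.10, -0.23, -0.76], [-0.45, -1.02, -3.35]] + [[-0.02, 0.04, -0.00],  [0.0, -0.01, 0.0],  [0.00, -0.0, 0.00]] + [[0.08, 0.48, -0.16],[0.03, 0.17, -0.06],[-0.02, -0.12, 0.04]]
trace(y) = -3.56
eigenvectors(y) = [[0.47, 0.98, -0.92], [0.2, -0.19, -0.33], [0.86, -0.07, 0.22]]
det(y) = 0.03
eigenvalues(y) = [-3.83, -0.02, 0.29]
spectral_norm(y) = 4.11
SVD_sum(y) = [[-0.24, -0.48, -1.89],[-0.1, -0.2, -0.78],[-0.43, -0.86, -3.39]] + [[0.06, 0.44, -0.12],[0.02, 0.13, -0.04],[-0.04, -0.28, 0.08]] + [[-0.00, 0.0, 0.0],[0.01, -0.0, -0.00],[-0.00, 0.00, 0.00]]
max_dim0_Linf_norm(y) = 3.31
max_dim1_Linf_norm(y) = 3.31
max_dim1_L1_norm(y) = 4.92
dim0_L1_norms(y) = [0.72, 1.25, 6.14]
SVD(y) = [[-0.48, -0.82, -0.31], [-0.2, -0.24, 0.95], [-0.86, 0.52, -0.05]] @ diag([4.1129871067756865, 0.5622359565103824, 0.011304366582169061]) @ [[0.12, 0.25, 0.96], [-0.14, -0.96, 0.26], [0.98, -0.16, -0.08]]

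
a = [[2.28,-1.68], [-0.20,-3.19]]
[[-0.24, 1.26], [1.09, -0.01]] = a @ [[-0.34, 0.53], [-0.32, -0.03]]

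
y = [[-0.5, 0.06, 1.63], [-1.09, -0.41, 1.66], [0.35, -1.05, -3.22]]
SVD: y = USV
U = [[-0.41, -0.2, 0.89], [-0.43, -0.82, -0.38], [0.81, -0.54, 0.25]]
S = [4.14, 1.2, 0.08]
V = [[0.23, -0.17, -0.96], [0.67, 0.74, 0.03], [0.70, -0.65, 0.28]]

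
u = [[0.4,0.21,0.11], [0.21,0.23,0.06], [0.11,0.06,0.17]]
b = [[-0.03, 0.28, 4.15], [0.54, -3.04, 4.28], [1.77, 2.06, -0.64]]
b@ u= [[0.50, 0.31, 0.72], [0.05, -0.33, 0.60], [1.07, 0.81, 0.21]]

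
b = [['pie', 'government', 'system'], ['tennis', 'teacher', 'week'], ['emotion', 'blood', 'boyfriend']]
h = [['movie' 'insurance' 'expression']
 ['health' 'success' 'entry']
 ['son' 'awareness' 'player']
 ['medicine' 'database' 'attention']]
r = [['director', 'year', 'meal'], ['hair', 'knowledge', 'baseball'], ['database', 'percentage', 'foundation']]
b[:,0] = ['pie', 'tennis', 'emotion']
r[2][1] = 'percentage'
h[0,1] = 'insurance'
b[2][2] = 'boyfriend'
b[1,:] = ['tennis', 'teacher', 'week']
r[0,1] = 'year'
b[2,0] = 'emotion'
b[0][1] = 'government'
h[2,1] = 'awareness'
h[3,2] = 'attention'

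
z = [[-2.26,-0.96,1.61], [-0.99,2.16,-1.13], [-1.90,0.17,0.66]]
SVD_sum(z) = [[-2.35, -0.82, 1.55], [0.33, 0.11, -0.22], [-1.46, -0.51, 0.96]] + [[0.09, -0.14, 0.06], [-1.32, 2.05, -0.91], [-0.44, 0.68, -0.30]] + [[-0.0, -0.00, -0.0], [-0.0, -0.0, -0.0], [0.00, 0.00, 0.00]]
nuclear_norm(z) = 6.22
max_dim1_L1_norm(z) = 4.83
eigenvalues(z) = [-1.37, 0.0, 1.93]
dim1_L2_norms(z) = [2.94, 2.63, 2.02]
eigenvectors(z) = [[0.69, -0.32, 0.11], [0.39, -0.55, -0.95], [0.61, -0.77, -0.29]]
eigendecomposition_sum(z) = [[-2.23, -0.67, 1.39], [-1.26, -0.38, 0.78], [-1.98, -0.60, 1.23]] + [[-0.00, -0.00, 0.0], [-0.00, -0.0, 0.0], [-0.00, -0.0, 0.01]] + [[-0.03, -0.29, 0.22],  [0.27, 2.54, -1.92],  [0.08, 0.77, -0.58]]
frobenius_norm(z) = 4.43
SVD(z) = [[-0.84, 0.06, -0.53], [0.12, -0.95, -0.30], [-0.52, -0.32, 0.79]] @ diag([3.476190676476664, 2.744903949819971, 0.0008288784202749181]) @ [[0.8, 0.28, -0.53], [0.51, -0.79, 0.35], [0.32, 0.55, 0.77]]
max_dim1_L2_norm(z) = 2.94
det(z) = -0.01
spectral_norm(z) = 3.48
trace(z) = 0.56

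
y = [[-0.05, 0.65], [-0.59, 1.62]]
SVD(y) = [[-0.34, -0.94],[-0.94, 0.34]] @ diag([1.8358511995405484, 0.16477370283370762]) @ [[0.31, -0.95], [-0.95, -0.31]]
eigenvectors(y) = [[-0.92, -0.42],  [-0.39, -0.91]]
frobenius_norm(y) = 1.84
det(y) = 0.30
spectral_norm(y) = 1.84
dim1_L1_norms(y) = [0.7, 2.21]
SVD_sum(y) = [[-0.2, 0.6], [-0.54, 1.64]] + [[0.15, 0.05],[-0.05, -0.02]]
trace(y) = 1.57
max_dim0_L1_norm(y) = 2.27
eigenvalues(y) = [0.22, 1.35]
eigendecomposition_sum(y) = [[0.28,  -0.13], [0.12,  -0.06]] + [[-0.33, 0.78], [-0.71, 1.68]]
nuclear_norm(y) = 2.00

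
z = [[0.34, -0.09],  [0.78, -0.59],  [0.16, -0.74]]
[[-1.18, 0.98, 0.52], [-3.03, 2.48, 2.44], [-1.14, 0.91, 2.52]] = z@[[-3.25, 2.7, 0.65], [0.84, -0.64, -3.27]]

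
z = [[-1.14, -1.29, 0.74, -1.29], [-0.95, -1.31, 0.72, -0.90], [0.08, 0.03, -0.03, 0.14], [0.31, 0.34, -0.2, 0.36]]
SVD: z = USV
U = [[-0.74, 0.55, -0.37, 0.09], [-0.64, -0.73, 0.22, 0.11], [0.05, -0.35, -0.75, -0.56], [0.2, -0.21, -0.5, 0.82]]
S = [3.08, 0.25, 0.01, 0.0]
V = [[0.49, 0.61, -0.34, 0.52],[-0.14, 0.61, -0.24, -0.74],[0.42, 0.26, 0.86, -0.14],[0.75, -0.43, -0.3, -0.40]]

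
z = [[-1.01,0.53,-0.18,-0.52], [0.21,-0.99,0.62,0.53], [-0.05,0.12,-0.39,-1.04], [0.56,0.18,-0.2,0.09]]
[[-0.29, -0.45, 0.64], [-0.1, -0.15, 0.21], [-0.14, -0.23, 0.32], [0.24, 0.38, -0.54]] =z @ [[0.12,0.19,-0.27],[-0.18,-0.28,0.4],[-0.85,-1.32,1.88],[0.43,0.67,-0.95]]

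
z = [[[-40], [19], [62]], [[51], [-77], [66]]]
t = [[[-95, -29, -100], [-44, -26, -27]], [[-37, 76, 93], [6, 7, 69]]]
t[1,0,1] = 76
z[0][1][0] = 19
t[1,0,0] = -37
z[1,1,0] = -77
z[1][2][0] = 66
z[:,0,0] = [-40, 51]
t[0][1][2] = -27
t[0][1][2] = -27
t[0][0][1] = -29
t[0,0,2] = -100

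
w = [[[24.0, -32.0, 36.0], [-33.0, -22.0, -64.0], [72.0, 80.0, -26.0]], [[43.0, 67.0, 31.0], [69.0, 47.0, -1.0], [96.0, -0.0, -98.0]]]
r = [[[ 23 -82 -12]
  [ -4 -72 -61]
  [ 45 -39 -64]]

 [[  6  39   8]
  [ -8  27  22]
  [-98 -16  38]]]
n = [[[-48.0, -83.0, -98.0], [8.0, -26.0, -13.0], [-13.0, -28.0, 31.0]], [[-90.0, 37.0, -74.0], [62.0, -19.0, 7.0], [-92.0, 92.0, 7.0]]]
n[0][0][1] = -83.0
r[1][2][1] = -16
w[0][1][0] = -33.0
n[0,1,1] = -26.0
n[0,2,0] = -13.0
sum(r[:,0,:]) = -18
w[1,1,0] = 69.0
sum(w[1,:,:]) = 254.0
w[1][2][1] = -0.0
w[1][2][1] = -0.0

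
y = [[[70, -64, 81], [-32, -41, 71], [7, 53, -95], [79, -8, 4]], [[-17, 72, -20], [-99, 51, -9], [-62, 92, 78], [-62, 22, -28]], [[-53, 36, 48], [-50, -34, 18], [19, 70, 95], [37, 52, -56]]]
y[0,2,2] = -95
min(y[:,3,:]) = -62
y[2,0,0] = -53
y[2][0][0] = -53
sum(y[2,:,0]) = -47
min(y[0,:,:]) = -95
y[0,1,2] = 71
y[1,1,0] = -99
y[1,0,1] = 72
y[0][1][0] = -32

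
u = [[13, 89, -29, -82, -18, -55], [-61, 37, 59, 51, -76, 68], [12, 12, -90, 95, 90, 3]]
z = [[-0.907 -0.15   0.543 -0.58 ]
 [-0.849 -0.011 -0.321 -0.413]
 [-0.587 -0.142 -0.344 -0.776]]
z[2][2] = -0.344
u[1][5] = 68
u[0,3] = -82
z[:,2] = [0.543, -0.321, -0.344]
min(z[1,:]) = -0.849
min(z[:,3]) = -0.776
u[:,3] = [-82, 51, 95]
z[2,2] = -0.344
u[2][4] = 90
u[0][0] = 13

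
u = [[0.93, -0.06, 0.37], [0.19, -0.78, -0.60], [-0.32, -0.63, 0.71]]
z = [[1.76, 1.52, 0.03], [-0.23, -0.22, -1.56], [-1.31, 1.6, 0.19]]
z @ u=[[1.92, -1.31, -0.24], [0.24, 1.17, -1.06], [-0.98, -1.29, -1.31]]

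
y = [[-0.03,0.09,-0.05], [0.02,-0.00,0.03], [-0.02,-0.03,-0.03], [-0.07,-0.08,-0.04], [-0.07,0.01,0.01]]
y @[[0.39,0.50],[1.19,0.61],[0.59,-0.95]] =[[0.07,0.09], [0.03,-0.02], [-0.06,0.0], [-0.15,-0.05], [-0.01,-0.04]]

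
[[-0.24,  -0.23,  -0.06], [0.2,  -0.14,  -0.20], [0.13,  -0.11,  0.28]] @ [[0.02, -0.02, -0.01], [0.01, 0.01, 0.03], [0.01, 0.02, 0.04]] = [[-0.01,0.00,-0.01], [0.0,-0.01,-0.01], [0.00,0.00,0.01]]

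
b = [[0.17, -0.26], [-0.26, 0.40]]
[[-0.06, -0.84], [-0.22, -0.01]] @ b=[[0.21, -0.32],[-0.03, 0.05]]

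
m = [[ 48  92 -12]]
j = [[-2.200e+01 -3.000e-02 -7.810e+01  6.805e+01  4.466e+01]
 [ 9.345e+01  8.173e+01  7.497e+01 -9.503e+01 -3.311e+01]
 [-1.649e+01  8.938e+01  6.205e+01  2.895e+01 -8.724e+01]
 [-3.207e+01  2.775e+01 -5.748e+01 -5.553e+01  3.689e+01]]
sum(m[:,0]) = 48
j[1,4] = -33.11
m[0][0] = 48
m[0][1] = 92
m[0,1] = 92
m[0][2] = -12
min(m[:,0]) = 48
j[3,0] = -32.07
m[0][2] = -12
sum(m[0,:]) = 128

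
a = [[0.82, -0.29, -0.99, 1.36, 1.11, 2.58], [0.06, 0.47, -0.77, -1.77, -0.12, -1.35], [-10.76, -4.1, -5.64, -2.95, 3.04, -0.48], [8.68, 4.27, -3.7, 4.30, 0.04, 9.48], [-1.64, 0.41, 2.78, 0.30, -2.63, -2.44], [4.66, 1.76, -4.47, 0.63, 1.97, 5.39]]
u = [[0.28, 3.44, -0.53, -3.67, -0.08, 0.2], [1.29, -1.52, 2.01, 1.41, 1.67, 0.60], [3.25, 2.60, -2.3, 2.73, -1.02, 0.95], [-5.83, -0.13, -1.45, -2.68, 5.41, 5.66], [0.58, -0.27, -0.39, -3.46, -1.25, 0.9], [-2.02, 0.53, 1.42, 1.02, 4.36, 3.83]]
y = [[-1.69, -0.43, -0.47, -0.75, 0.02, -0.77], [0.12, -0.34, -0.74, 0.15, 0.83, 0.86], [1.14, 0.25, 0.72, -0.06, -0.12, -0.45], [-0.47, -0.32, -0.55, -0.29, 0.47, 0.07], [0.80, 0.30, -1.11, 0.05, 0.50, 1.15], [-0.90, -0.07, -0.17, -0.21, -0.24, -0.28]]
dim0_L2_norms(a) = [14.7, 6.21, 8.65, 5.72, 4.61, 11.56]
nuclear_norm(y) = 6.45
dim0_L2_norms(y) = [2.42, 0.75, 1.69, 0.85, 1.11, 1.71]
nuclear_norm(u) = 30.33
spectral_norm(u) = 11.82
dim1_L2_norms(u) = [5.07, 3.63, 5.66, 10.23, 3.86, 6.41]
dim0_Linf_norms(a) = [10.76, 4.27, 5.64, 4.3, 3.04, 9.48]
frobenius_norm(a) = 22.74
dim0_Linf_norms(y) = [1.69, 0.43, 1.11, 0.75, 0.83, 1.15]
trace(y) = -1.38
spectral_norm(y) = 2.79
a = u @ y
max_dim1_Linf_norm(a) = 10.76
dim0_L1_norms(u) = [13.25, 8.49, 8.1, 14.97, 13.79, 12.14]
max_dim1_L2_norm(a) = 14.68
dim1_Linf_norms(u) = [3.67, 2.01, 3.25, 5.83, 3.46, 4.36]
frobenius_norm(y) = 3.76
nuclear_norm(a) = 36.39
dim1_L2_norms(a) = [3.39, 2.41, 13.51, 14.68, 4.85, 8.84]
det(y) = 0.00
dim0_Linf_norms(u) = [5.83, 3.44, 2.3, 3.67, 5.41, 5.66]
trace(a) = 2.71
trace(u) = -3.64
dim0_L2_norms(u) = [7.12, 4.61, 3.73, 6.57, 7.33, 6.99]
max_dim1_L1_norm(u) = 21.16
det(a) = 0.05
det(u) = 2314.01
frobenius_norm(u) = 15.21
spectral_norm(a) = 19.11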